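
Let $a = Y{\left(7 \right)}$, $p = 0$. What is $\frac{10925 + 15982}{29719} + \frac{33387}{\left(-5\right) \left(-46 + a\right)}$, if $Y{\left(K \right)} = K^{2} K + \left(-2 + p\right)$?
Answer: $- \frac{952540428}{43835525} \approx -21.73$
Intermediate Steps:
$Y{\left(K \right)} = -2 + K^{3}$ ($Y{\left(K \right)} = K^{2} K + \left(-2 + 0\right) = K^{3} - 2 = -2 + K^{3}$)
$a = 341$ ($a = -2 + 7^{3} = -2 + 343 = 341$)
$\frac{10925 + 15982}{29719} + \frac{33387}{\left(-5\right) \left(-46 + a\right)} = \frac{10925 + 15982}{29719} + \frac{33387}{\left(-5\right) \left(-46 + 341\right)} = 26907 \cdot \frac{1}{29719} + \frac{33387}{\left(-5\right) 295} = \frac{26907}{29719} + \frac{33387}{-1475} = \frac{26907}{29719} + 33387 \left(- \frac{1}{1475}\right) = \frac{26907}{29719} - \frac{33387}{1475} = - \frac{952540428}{43835525}$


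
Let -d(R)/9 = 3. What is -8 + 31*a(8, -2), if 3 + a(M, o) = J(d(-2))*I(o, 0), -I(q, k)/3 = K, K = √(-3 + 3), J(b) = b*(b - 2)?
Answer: -101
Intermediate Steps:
d(R) = -27 (d(R) = -9*3 = -27)
J(b) = b*(-2 + b)
K = 0 (K = √0 = 0)
I(q, k) = 0 (I(q, k) = -3*0 = 0)
a(M, o) = -3 (a(M, o) = -3 - 27*(-2 - 27)*0 = -3 - 27*(-29)*0 = -3 + 783*0 = -3 + 0 = -3)
-8 + 31*a(8, -2) = -8 + 31*(-3) = -8 - 93 = -101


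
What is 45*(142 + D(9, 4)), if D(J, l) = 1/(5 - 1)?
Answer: 25605/4 ≈ 6401.3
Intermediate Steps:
D(J, l) = 1/4
45*(142 + D(9, 4)) = 45*(142 + 1/4) = 45*(569/4) = 25605/4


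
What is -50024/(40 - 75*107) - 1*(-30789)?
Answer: 245900189/7985 ≈ 30795.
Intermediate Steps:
-50024/(40 - 75*107) - 1*(-30789) = -50024/(40 - 8025) + 30789 = -50024/(-7985) + 30789 = -50024*(-1/7985) + 30789 = 50024/7985 + 30789 = 245900189/7985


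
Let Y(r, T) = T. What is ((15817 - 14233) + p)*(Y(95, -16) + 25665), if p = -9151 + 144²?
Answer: 337771681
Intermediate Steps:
p = 11585 (p = -9151 + 20736 = 11585)
((15817 - 14233) + p)*(Y(95, -16) + 25665) = ((15817 - 14233) + 11585)*(-16 + 25665) = (1584 + 11585)*25649 = 13169*25649 = 337771681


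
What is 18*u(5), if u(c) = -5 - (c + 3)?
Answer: -234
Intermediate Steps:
u(c) = -8 - c (u(c) = -5 - (3 + c) = -5 + (-3 - c) = -8 - c)
18*u(5) = 18*(-8 - 1*5) = 18*(-8 - 5) = 18*(-13) = -234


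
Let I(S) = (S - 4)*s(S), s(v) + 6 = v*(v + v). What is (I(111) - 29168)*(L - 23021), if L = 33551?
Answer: 27450488520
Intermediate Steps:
s(v) = -6 + 2*v² (s(v) = -6 + v*(v + v) = -6 + v*(2*v) = -6 + 2*v²)
I(S) = (-6 + 2*S²)*(-4 + S) (I(S) = (S - 4)*(-6 + 2*S²) = (-4 + S)*(-6 + 2*S²) = (-6 + 2*S²)*(-4 + S))
(I(111) - 29168)*(L - 23021) = (2*(-4 + 111)*(-3 + 111²) - 29168)*(33551 - 23021) = (2*107*(-3 + 12321) - 29168)*10530 = (2*107*12318 - 29168)*10530 = (2636052 - 29168)*10530 = 2606884*10530 = 27450488520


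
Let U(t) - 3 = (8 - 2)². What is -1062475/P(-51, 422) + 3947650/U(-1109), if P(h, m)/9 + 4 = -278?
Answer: 3353524075/32994 ≈ 1.0164e+5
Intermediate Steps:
P(h, m) = -2538 (P(h, m) = -36 + 9*(-278) = -36 - 2502 = -2538)
U(t) = 39 (U(t) = 3 + (8 - 2)² = 3 + 6² = 3 + 36 = 39)
-1062475/P(-51, 422) + 3947650/U(-1109) = -1062475/(-2538) + 3947650/39 = -1062475*(-1/2538) + 3947650*(1/39) = 1062475/2538 + 3947650/39 = 3353524075/32994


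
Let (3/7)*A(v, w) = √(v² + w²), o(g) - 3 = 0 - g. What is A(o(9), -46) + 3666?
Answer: 3666 + 14*√538/3 ≈ 3774.2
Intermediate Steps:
o(g) = 3 - g (o(g) = 3 + (0 - g) = 3 - g)
A(v, w) = 7*√(v² + w²)/3
A(o(9), -46) + 3666 = 7*√((3 - 1*9)² + (-46)²)/3 + 3666 = 7*√((3 - 9)² + 2116)/3 + 3666 = 7*√((-6)² + 2116)/3 + 3666 = 7*√(36 + 2116)/3 + 3666 = 7*√2152/3 + 3666 = 7*(2*√538)/3 + 3666 = 14*√538/3 + 3666 = 3666 + 14*√538/3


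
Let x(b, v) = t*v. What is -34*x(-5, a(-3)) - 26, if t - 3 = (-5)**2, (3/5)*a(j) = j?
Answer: 4734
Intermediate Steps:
a(j) = 5*j/3
t = 28 (t = 3 + (-5)**2 = 3 + 25 = 28)
x(b, v) = 28*v
-34*x(-5, a(-3)) - 26 = -952*(5/3)*(-3) - 26 = -952*(-5) - 26 = -34*(-140) - 26 = 4760 - 26 = 4734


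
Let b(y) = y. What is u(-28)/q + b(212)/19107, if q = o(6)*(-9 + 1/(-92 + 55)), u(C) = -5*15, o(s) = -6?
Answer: -17532359/12763476 ≈ -1.3736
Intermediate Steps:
u(C) = -75
q = 2004/37 (q = -6*(-9 + 1/(-92 + 55)) = -6*(-9 + 1/(-37)) = -6*(-9 - 1/37) = -6*(-334/37) = 2004/37 ≈ 54.162)
u(-28)/q + b(212)/19107 = -75/2004/37 + 212/19107 = -75*37/2004 + 212*(1/19107) = -925/668 + 212/19107 = -17532359/12763476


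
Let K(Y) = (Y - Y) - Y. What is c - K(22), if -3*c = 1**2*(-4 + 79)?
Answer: -3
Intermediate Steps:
K(Y) = -Y (K(Y) = 0 - Y = -Y)
c = -25 (c = -1**2*(-4 + 79)/3 = -75/3 = -1/3*75 = -25)
c - K(22) = -25 - (-1)*22 = -25 - 1*(-22) = -25 + 22 = -3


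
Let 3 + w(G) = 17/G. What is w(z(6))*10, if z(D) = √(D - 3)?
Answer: -30 + 170*√3/3 ≈ 68.150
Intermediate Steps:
z(D) = √(-3 + D)
w(G) = -3 + 17/G
w(z(6))*10 = (-3 + 17/(√(-3 + 6)))*10 = (-3 + 17/(√3))*10 = (-3 + 17*(√3/3))*10 = (-3 + 17*√3/3)*10 = -30 + 170*√3/3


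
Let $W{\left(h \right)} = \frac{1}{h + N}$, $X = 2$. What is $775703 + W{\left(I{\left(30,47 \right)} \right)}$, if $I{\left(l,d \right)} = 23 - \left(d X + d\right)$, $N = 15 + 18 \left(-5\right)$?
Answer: $\frac{149710678}{193} \approx 7.757 \cdot 10^{5}$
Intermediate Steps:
$N = -75$ ($N = 15 - 90 = -75$)
$I{\left(l,d \right)} = 23 - 3 d$ ($I{\left(l,d \right)} = 23 - \left(d 2 + d\right) = 23 - \left(2 d + d\right) = 23 - 3 d$)
$W{\left(h \right)} = \frac{1}{-75 + h}$ ($W{\left(h \right)} = \frac{1}{h - 75} = \frac{1}{-75 + h}$)
$775703 + W{\left(I{\left(30,47 \right)} \right)} = 775703 + \frac{1}{-75 + \left(23 - 141\right)} = 775703 + \frac{1}{-75 - 118} = 775703 + \frac{1}{-193} = 775703 - \frac{1}{193} = \frac{149710678}{193}$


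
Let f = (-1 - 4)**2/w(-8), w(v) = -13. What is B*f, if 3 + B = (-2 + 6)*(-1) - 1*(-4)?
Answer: 75/13 ≈ 5.7692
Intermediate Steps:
B = -3 (B = -3 + ((-2 + 6)*(-1) - 1*(-4)) = -3 + (4*(-1) + 4) = -3 + (-4 + 4) = -3 + 0 = -3)
f = -25/13 (f = (-1 - 4)**2/(-13) = (-5)**2*(-1/13) = 25*(-1/13) = -25/13 ≈ -1.9231)
B*f = -3*(-25/13) = 75/13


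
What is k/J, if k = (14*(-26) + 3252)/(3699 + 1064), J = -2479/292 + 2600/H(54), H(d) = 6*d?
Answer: -68306976/52388237 ≈ -1.3039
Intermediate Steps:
J = -10999/23652 (J = -2479/292 + 2600/((6*54)) = -2479*1/292 + 2600/324 = -2479/292 + 2600*(1/324) = -2479/292 + 650/81 = -10999/23652 ≈ -0.46503)
k = 2888/4763 (k = (-364 + 3252)/4763 = 2888*(1/4763) = 2888/4763 ≈ 0.60634)
k/J = 2888/(4763*(-10999/23652)) = (2888/4763)*(-23652/10999) = -68306976/52388237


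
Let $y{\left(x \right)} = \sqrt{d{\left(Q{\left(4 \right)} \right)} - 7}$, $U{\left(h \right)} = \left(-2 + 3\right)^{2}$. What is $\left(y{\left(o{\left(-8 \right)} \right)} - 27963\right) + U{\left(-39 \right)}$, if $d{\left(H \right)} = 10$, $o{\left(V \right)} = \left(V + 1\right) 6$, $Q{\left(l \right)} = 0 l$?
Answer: $-27962 + \sqrt{3} \approx -27960.0$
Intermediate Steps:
$U{\left(h \right)} = 1$ ($U{\left(h \right)} = 1^{2} = 1$)
$Q{\left(l \right)} = 0$
$o{\left(V \right)} = 6 + 6 V$ ($o{\left(V \right)} = \left(1 + V\right) 6 = 6 + 6 V$)
$y{\left(x \right)} = \sqrt{3}$ ($y{\left(x \right)} = \sqrt{10 - 7} = \sqrt{3}$)
$\left(y{\left(o{\left(-8 \right)} \right)} - 27963\right) + U{\left(-39 \right)} = \left(\sqrt{3} - 27963\right) + 1 = \left(-27963 + \sqrt{3}\right) + 1 = -27962 + \sqrt{3}$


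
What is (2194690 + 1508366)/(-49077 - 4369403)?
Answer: -231441/276155 ≈ -0.83808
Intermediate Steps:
(2194690 + 1508366)/(-49077 - 4369403) = 3703056/(-4418480) = 3703056*(-1/4418480) = -231441/276155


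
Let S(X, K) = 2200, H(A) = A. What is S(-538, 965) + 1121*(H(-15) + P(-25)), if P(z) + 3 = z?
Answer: -46003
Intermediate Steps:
P(z) = -3 + z
S(-538, 965) + 1121*(H(-15) + P(-25)) = 2200 + 1121*(-15 + (-3 - 25)) = 2200 + 1121*(-15 - 28) = 2200 + 1121*(-43) = 2200 - 48203 = -46003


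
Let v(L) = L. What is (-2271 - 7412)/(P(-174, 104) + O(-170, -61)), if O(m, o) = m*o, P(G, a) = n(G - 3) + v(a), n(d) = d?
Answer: -9683/10297 ≈ -0.94037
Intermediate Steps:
P(G, a) = -3 + G + a (P(G, a) = (G - 3) + a = (-3 + G) + a = -3 + G + a)
(-2271 - 7412)/(P(-174, 104) + O(-170, -61)) = (-2271 - 7412)/((-3 - 174 + 104) - 170*(-61)) = -9683/(-73 + 10370) = -9683/10297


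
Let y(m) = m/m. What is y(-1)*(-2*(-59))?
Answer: 118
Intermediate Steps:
y(m) = 1
y(-1)*(-2*(-59)) = 1*(-2*(-59)) = 1*118 = 118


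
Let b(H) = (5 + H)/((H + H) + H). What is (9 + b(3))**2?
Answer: 7921/81 ≈ 97.790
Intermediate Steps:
b(H) = (5 + H)/(3*H) (b(H) = (5 + H)/(2*H + H) = (5 + H)/((3*H)) = (5 + H)*(1/(3*H)) = (5 + H)/(3*H))
(9 + b(3))**2 = (9 + (1/3)*(5 + 3)/3)**2 = (9 + (1/3)*(1/3)*8)**2 = (9 + 8/9)**2 = (89/9)**2 = 7921/81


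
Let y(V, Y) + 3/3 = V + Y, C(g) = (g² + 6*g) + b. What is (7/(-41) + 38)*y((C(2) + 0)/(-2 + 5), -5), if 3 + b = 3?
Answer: -1034/41 ≈ -25.220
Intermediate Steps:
b = 0 (b = -3 + 3 = 0)
C(g) = g² + 6*g (C(g) = (g² + 6*g) + 0 = g² + 6*g)
y(V, Y) = -1 + V + Y (y(V, Y) = -1 + (V + Y) = -1 + V + Y)
(7/(-41) + 38)*y((C(2) + 0)/(-2 + 5), -5) = (7/(-41) + 38)*(-1 + (2*(6 + 2) + 0)/(-2 + 5) - 5) = (7*(-1/41) + 38)*(-1 + (2*8 + 0)/3 - 5) = (-7/41 + 38)*(-1 + (16 + 0)*(⅓) - 5) = 1551*(-1 + 16*(⅓) - 5)/41 = 1551*(-1 + 16/3 - 5)/41 = (1551/41)*(-⅔) = -1034/41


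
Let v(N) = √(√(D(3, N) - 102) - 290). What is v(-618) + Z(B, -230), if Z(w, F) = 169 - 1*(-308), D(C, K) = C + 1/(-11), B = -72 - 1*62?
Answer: 477 + √(-35090 + 11*I*√11990)/11 ≈ 477.29 + 17.032*I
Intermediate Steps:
B = -134 (B = -72 - 62 = -134)
D(C, K) = -1/11 + C (D(C, K) = C - 1/11 = -1/11 + C)
v(N) = √(-290 + I*√11990/11) (v(N) = √(√((-1/11 + 3) - 102) - 290) = √(√(32/11 - 102) - 290) = √(√(-1090/11) - 290) = √(I*√11990/11 - 290) = √(-290 + I*√11990/11))
Z(w, F) = 477 (Z(w, F) = 169 + 308 = 477)
v(-618) + Z(B, -230) = √(-35090 + 11*I*√11990)/11 + 477 = 477 + √(-35090 + 11*I*√11990)/11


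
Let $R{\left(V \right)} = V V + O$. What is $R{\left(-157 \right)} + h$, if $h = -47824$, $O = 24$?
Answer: $-23151$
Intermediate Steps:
$R{\left(V \right)} = 24 + V^{2}$ ($R{\left(V \right)} = V V + 24 = V^{2} + 24 = 24 + V^{2}$)
$R{\left(-157 \right)} + h = \left(24 + \left(-157\right)^{2}\right) - 47824 = \left(24 + 24649\right) - 47824 = 24673 - 47824 = -23151$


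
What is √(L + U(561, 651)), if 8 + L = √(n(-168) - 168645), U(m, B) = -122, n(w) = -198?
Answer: √(-130 + I*√168843) ≈ 12.267 + 16.748*I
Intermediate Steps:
L = -8 + I*√168843 (L = -8 + √(-198 - 168645) = -8 + √(-168843) = -8 + I*√168843 ≈ -8.0 + 410.91*I)
√(L + U(561, 651)) = √((-8 + I*√168843) - 122) = √(-130 + I*√168843)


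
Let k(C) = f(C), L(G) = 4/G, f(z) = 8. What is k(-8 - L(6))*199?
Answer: 1592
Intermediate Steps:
k(C) = 8
k(-8 - L(6))*199 = 8*199 = 1592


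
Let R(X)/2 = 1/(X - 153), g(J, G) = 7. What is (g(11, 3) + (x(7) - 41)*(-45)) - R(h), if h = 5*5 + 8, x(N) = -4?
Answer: 121921/60 ≈ 2032.0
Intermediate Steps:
h = 33 (h = 25 + 8 = 33)
R(X) = 2/(-153 + X) (R(X) = 2/(X - 153) = 2/(-153 + X))
(g(11, 3) + (x(7) - 41)*(-45)) - R(h) = (7 + (-4 - 41)*(-45)) - 2/(-153 + 33) = (7 - 45*(-45)) - 2/(-120) = (7 + 2025) - 2*(-1)/120 = 2032 - 1*(-1/60) = 2032 + 1/60 = 121921/60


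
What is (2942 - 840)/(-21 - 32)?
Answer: -2102/53 ≈ -39.660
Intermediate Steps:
(2942 - 840)/(-21 - 32) = 2102/(-53) = 2102*(-1/53) = -2102/53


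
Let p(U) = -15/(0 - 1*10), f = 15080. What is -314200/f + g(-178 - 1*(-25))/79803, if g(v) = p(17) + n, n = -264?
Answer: -417967685/20057154 ≈ -20.839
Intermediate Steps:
p(U) = 3/2 (p(U) = -15/(0 - 10) = -15/(-10) = -15*(-⅒) = 3/2)
g(v) = -525/2 (g(v) = 3/2 - 264 = -525/2)
-314200/f + g(-178 - 1*(-25))/79803 = -314200/15080 - 525/2/79803 = -314200*1/15080 - 525/2*1/79803 = -7855/377 - 175/53202 = -417967685/20057154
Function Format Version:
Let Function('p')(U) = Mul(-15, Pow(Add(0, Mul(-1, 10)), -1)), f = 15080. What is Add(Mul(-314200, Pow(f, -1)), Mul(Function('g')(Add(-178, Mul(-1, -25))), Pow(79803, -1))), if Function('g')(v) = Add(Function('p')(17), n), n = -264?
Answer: Rational(-417967685, 20057154) ≈ -20.839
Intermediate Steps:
Function('p')(U) = Rational(3, 2) (Function('p')(U) = Mul(-15, Pow(Add(0, -10), -1)) = Mul(-15, Pow(-10, -1)) = Mul(-15, Rational(-1, 10)) = Rational(3, 2))
Function('g')(v) = Rational(-525, 2) (Function('g')(v) = Add(Rational(3, 2), -264) = Rational(-525, 2))
Add(Mul(-314200, Pow(f, -1)), Mul(Function('g')(Add(-178, Mul(-1, -25))), Pow(79803, -1))) = Add(Mul(-314200, Pow(15080, -1)), Mul(Rational(-525, 2), Pow(79803, -1))) = Add(Mul(-314200, Rational(1, 15080)), Mul(Rational(-525, 2), Rational(1, 79803))) = Add(Rational(-7855, 377), Rational(-175, 53202)) = Rational(-417967685, 20057154)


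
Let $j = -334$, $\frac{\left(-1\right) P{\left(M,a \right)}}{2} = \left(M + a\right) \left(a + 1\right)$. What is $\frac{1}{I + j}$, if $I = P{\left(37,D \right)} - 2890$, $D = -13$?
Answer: $- \frac{1}{2648} \approx -0.00037764$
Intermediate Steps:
$P{\left(M,a \right)} = - 2 \left(1 + a\right) \left(M + a\right)$ ($P{\left(M,a \right)} = - 2 \left(M + a\right) \left(a + 1\right) = - 2 \left(M + a\right) \left(1 + a\right) = - 2 \left(1 + a\right) \left(M + a\right)$)
$I = -2314$ ($I = \left(\left(-2\right) 37 - -26 - 2 \left(-13\right)^{2} - 74 \left(-13\right)\right) - 2890 = \left(-74 + 26 - 338 + 962\right) - 2890 = 576 - 2890 = -2314$)
$\frac{1}{I + j} = \frac{1}{-2314 - 334} = \frac{1}{-2648} = - \frac{1}{2648}$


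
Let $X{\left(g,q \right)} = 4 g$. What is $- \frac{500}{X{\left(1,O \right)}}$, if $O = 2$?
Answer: $-125$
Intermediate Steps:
$- \frac{500}{X{\left(1,O \right)}} = - \frac{500}{4 \cdot 1} = - \frac{500}{4} = \left(-500\right) \frac{1}{4} = -125$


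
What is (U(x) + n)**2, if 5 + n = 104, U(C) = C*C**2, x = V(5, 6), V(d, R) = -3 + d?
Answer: 11449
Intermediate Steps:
x = 2 (x = -3 + 5 = 2)
U(C) = C**3
n = 99 (n = -5 + 104 = 99)
(U(x) + n)**2 = (2**3 + 99)**2 = (8 + 99)**2 = 107**2 = 11449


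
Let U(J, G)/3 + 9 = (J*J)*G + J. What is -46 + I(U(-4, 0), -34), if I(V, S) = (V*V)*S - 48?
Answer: -51808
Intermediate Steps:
U(J, G) = -27 + 3*J + 3*G*J² (U(J, G) = -27 + 3*((J*J)*G + J) = -27 + 3*(J²*G + J) = -27 + 3*(G*J² + J) = -27 + 3*(J + G*J²) = -27 + (3*J + 3*G*J²) = -27 + 3*J + 3*G*J²)
I(V, S) = -48 + S*V² (I(V, S) = V²*S - 48 = S*V² - 48 = -48 + S*V²)
-46 + I(U(-4, 0), -34) = -46 + (-48 - 34*(-27 + 3*(-4) + 3*0*(-4)²)²) = -46 + (-48 - 34*(-27 - 12 + 3*0*16)²) = -46 + (-48 - 34*(-27 - 12 + 0)²) = -46 + (-48 - 34*(-39)²) = -46 + (-48 - 34*1521) = -46 + (-48 - 51714) = -46 - 51762 = -51808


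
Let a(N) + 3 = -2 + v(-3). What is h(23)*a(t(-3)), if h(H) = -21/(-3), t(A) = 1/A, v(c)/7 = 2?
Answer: 63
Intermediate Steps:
v(c) = 14 (v(c) = 7*2 = 14)
t(A) = 1/A
h(H) = 7 (h(H) = -21*(-1/3) = 7)
a(N) = 9 (a(N) = -3 + (-2 + 14) = -3 + 12 = 9)
h(23)*a(t(-3)) = 7*9 = 63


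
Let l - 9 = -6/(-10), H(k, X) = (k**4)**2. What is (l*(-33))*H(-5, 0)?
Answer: -123750000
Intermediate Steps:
H(k, X) = k**8
l = 48/5 (l = 9 - 6/(-10) = 9 - 6*(-1/10) = 9 + 3/5 = 48/5 ≈ 9.6000)
(l*(-33))*H(-5, 0) = ((48/5)*(-33))*(-5)**8 = -1584/5*390625 = -123750000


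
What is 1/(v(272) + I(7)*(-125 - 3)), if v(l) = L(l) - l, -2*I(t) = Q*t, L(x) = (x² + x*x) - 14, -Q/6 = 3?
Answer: 1/139618 ≈ 7.1624e-6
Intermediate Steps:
Q = -18 (Q = -6*3 = -18)
L(x) = -14 + 2*x² (L(x) = (x² + x²) - 14 = 2*x² - 14 = -14 + 2*x²)
I(t) = 9*t (I(t) = -(-9)*t = 9*t)
v(l) = -14 - l + 2*l² (v(l) = (-14 + 2*l²) - l = -14 - l + 2*l²)
1/(v(272) + I(7)*(-125 - 3)) = 1/((-14 - 1*272 + 2*272²) + (9*7)*(-125 - 3)) = 1/((-14 - 272 + 2*73984) + 63*(-128)) = 1/((-14 - 272 + 147968) - 8064) = 1/(147682 - 8064) = 1/139618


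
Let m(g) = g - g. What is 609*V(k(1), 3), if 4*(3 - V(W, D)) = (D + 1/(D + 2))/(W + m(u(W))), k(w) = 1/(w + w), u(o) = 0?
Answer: 4263/5 ≈ 852.60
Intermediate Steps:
k(w) = 1/(2*w)
m(g) = 0
V(W, D) = 3 - (D + 1/(2 + D))/(4*W) (V(W, D) = 3 - (D + 1/(D + 2))/(4*(W + 0)) = 3 - (D + 1/(2 + D))/(4*W))
609*V(k(1), 3) = 609*((-1 - 1*3² - 2*3 + 24*((½)/1) + 12*3*((½)/1))/(4*(((½)/1))*(2 + 3))) = 609*((¼)*(-1 - 1*9 - 6 + 24*((½)*1) + 12*3*((½)*1))/(((½)*1)*5)) = 609*((¼)*(⅕)*(-1 - 9 - 6 + 24*(½) + 12*3*(½))/(½)) = 609*((¼)*2*(⅕)*(-1 - 9 - 6 + 12 + 18)) = 609*((¼)*2*(⅕)*14) = 609*(7/5) = 4263/5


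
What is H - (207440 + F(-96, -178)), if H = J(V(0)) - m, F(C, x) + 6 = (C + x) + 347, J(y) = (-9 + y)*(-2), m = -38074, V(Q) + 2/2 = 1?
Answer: -169415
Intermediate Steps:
V(Q) = 0 (V(Q) = -1 + 1 = 0)
J(y) = 18 - 2*y
F(C, x) = 341 + C + x (F(C, x) = -6 + ((C + x) + 347) = -6 + (347 + C + x) = 341 + C + x)
H = 38092 (H = (18 - 2*0) - 1*(-38074) = (18 + 0) + 38074 = 18 + 38074 = 38092)
H - (207440 + F(-96, -178)) = 38092 - (207440 + (341 - 96 - 178)) = 38092 - (207440 + 67) = 38092 - 1*207507 = 38092 - 207507 = -169415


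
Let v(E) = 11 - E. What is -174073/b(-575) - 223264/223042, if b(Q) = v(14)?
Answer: 19412460137/334563 ≈ 58023.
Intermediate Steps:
b(Q) = -3 (b(Q) = 11 - 1*14 = 11 - 14 = -3)
-174073/b(-575) - 223264/223042 = -174073/(-3) - 223264/223042 = -174073*(-⅓) - 223264*1/223042 = 174073/3 - 111632/111521 = 19412460137/334563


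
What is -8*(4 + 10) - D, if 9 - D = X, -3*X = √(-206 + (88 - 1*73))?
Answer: -121 - I*√191/3 ≈ -121.0 - 4.6068*I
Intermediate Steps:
X = -I*√191/3 (X = -√(-206 + (88 - 1*73))/3 = -√(-206 + (88 - 73))/3 = -√(-206 + 15)/3 = -I*√191/3 ≈ -4.6068*I)
D = 9 + I*√191/3 (D = 9 - (-1)*I*√191/3 = 9 + I*√191/3 ≈ 9.0 + 4.6068*I)
-8*(4 + 10) - D = -8*(4 + 10) - (9 + I*√191/3) = -8*14 + (-9 - I*√191/3) = -112 + (-9 - I*√191/3) = -121 - I*√191/3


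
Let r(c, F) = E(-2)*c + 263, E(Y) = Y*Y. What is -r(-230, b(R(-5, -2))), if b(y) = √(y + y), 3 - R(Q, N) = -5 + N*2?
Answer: 657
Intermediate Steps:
E(Y) = Y²
R(Q, N) = 8 - 2*N (R(Q, N) = 3 - (-5 + N*2) = 3 - (-5 + 2*N) = 3 + (5 - 2*N) = 8 - 2*N)
b(y) = √2*√y (b(y) = √(2*y) = √2*√y)
r(c, F) = 263 + 4*c (r(c, F) = (-2)²*c + 263 = 4*c + 263 = 263 + 4*c)
-r(-230, b(R(-5, -2))) = -(263 + 4*(-230)) = -(263 - 920) = -1*(-657) = 657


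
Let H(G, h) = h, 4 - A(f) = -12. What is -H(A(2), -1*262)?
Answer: 262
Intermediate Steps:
A(f) = 16 (A(f) = 4 - 1*(-12) = 4 + 12 = 16)
-H(A(2), -1*262) = -(-1)*262 = -1*(-262) = 262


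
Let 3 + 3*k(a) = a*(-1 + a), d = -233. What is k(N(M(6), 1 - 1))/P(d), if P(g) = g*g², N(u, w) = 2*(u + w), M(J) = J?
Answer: -43/12649337 ≈ -3.3994e-6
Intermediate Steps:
N(u, w) = 2*u + 2*w
k(a) = -1 + a*(-1 + a)/3 (k(a) = -1 + (a*(-1 + a))/3 = -1 + a*(-1 + a)/3)
P(g) = g³
k(N(M(6), 1 - 1))/P(d) = (-1 - (2*6 + 2*(1 - 1))/3 + (2*6 + 2*(1 - 1))²/3)/((-233)³) = (-1 - (12 + 2*0)/3 + (12 + 2*0)²/3)/(-12649337) = (-1 - (12 + 0)/3 + (12 + 0)²/3)*(-1/12649337) = (-1 - ⅓*12 + (⅓)*12²)*(-1/12649337) = (-1 - 4 + (⅓)*144)*(-1/12649337) = (-1 - 4 + 48)*(-1/12649337) = 43*(-1/12649337) = -43/12649337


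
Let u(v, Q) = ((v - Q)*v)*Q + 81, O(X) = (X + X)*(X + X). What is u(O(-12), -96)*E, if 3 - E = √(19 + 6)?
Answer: 74317662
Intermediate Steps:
O(X) = 4*X² (O(X) = (2*X)*(2*X) = 4*X²)
u(v, Q) = 81 + Q*v*(v - Q) (u(v, Q) = (v*(v - Q))*Q + 81 = Q*v*(v - Q) + 81 = 81 + Q*v*(v - Q))
E = -2 (E = 3 - √(19 + 6) = 3 - √25 = 3 - 1*5 = 3 - 5 = -2)
u(O(-12), -96)*E = (81 - 96*(4*(-12)²)² - 1*4*(-12)²*(-96)²)*(-2) = (81 - 96*(4*144)² - 1*4*144*9216)*(-2) = (81 - 96*576² - 1*576*9216)*(-2) = (81 - 96*331776 - 5308416)*(-2) = (81 - 31850496 - 5308416)*(-2) = -37158831*(-2) = 74317662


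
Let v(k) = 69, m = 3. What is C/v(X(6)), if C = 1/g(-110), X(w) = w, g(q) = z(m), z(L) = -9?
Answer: -1/621 ≈ -0.0016103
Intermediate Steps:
g(q) = -9
C = -⅑ (C = 1/(-9) = -⅑ ≈ -0.11111)
C/v(X(6)) = -⅑/69 = -⅑*1/69 = -1/621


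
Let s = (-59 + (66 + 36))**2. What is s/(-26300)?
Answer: -1849/26300 ≈ -0.070304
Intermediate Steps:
s = 1849 (s = (-59 + 102)**2 = 43**2 = 1849)
s/(-26300) = 1849/(-26300) = 1849*(-1/26300) = -1849/26300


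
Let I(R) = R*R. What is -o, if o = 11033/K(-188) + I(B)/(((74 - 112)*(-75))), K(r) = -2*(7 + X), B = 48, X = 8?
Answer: 1045831/2850 ≈ 366.96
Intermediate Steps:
I(R) = R²
K(r) = -30 (K(r) = -2*(7 + 8) = -2*15 = -30)
o = -1045831/2850 (o = 11033/(-30) + 48²/(((74 - 112)*(-75))) = 11033*(-1/30) + 2304/((-38*(-75))) = -11033/30 + 2304/2850 = -11033/30 + 2304*(1/2850) = -11033/30 + 384/475 = -1045831/2850 ≈ -366.96)
-o = -1*(-1045831/2850) = 1045831/2850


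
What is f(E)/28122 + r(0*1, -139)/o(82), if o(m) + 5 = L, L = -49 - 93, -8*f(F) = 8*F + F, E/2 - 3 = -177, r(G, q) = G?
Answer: 261/18748 ≈ 0.013921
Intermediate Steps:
E = -348 (E = 6 + 2*(-177) = 6 - 354 = -348)
f(F) = -9*F/8 (f(F) = -(8*F + F)/8 = -9*F/8)
L = -142
o(m) = -147 (o(m) = -5 - 142 = -147)
f(E)/28122 + r(0*1, -139)/o(82) = -9/8*(-348)/28122 + (0*1)/(-147) = (783/2)*(1/28122) + 0*(-1/147) = 261/18748 + 0 = 261/18748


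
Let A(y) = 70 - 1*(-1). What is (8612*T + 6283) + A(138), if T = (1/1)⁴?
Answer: 14966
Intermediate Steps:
T = 1 (T = 1⁴ = 1)
A(y) = 71 (A(y) = 70 + 1 = 71)
(8612*T + 6283) + A(138) = (8612*1 + 6283) + 71 = (8612 + 6283) + 71 = 14895 + 71 = 14966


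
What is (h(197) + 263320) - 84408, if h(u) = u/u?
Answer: 178913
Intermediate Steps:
h(u) = 1
(h(197) + 263320) - 84408 = (1 + 263320) - 84408 = 263321 - 84408 = 178913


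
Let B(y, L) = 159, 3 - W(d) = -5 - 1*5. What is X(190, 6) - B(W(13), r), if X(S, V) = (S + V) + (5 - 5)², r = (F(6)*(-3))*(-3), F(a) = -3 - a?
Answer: 37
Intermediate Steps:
r = -81 (r = ((-3 - 1*6)*(-3))*(-3) = ((-3 - 6)*(-3))*(-3) = -9*(-3)*(-3) = 27*(-3) = -81)
X(S, V) = S + V (X(S, V) = (S + V) + 0² = (S + V) + 0 = S + V)
W(d) = 13 (W(d) = 3 - (-5 - 1*5) = 3 - (-5 - 5) = 3 - 1*(-10) = 3 + 10 = 13)
X(190, 6) - B(W(13), r) = (190 + 6) - 1*159 = 196 - 159 = 37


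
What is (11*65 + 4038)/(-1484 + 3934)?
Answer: 97/50 ≈ 1.9400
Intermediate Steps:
(11*65 + 4038)/(-1484 + 3934) = (715 + 4038)/2450 = 4753*(1/2450) = 97/50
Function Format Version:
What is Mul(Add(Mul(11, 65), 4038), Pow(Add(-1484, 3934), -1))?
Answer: Rational(97, 50) ≈ 1.9400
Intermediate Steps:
Mul(Add(Mul(11, 65), 4038), Pow(Add(-1484, 3934), -1)) = Mul(Add(715, 4038), Pow(2450, -1)) = Mul(4753, Rational(1, 2450)) = Rational(97, 50)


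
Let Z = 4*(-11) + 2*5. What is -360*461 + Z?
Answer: -165994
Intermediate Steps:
Z = -34 (Z = -44 + 10 = -34)
-360*461 + Z = -360*461 - 34 = -165960 - 34 = -165994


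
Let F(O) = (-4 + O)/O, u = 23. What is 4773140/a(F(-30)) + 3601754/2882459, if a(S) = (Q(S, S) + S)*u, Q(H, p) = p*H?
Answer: 773920161044887/9016331752 ≈ 85835.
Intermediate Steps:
Q(H, p) = H*p
F(O) = (-4 + O)/O
a(S) = 23*S + 23*S² (a(S) = (S*S + S)*23 = (S² + S)*23 = (S + S²)*23 = 23*S + 23*S²)
4773140/a(F(-30)) + 3601754/2882459 = 4773140/((23*((-4 - 30)/(-30))*(1 + (-4 - 30)/(-30)))) + 3601754/2882459 = 4773140/((23*(-1/30*(-34))*(1 - 1/30*(-34)))) + 3601754*(1/2882459) = 4773140/((23*(17/15)*(1 + 17/15))) + 3601754/2882459 = 4773140/((23*(17/15)*(32/15))) + 3601754/2882459 = 4773140/(12512/225) + 3601754/2882459 = 4773140*(225/12512) + 3601754/2882459 = 268489125/3128 + 3601754/2882459 = 773920161044887/9016331752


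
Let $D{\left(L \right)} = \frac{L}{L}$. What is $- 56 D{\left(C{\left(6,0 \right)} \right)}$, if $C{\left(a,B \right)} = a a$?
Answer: $-56$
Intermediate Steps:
$C{\left(a,B \right)} = a^{2}$
$D{\left(L \right)} = 1$
$- 56 D{\left(C{\left(6,0 \right)} \right)} = \left(-56\right) 1 = -56$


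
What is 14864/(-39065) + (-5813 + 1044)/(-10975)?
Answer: 4633717/85747675 ≈ 0.054039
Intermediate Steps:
14864/(-39065) + (-5813 + 1044)/(-10975) = 14864*(-1/39065) - 4769*(-1/10975) = -14864/39065 + 4769/10975 = 4633717/85747675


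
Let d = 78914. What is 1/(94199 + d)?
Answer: 1/173113 ≈ 5.7766e-6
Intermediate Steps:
1/(94199 + d) = 1/(94199 + 78914) = 1/173113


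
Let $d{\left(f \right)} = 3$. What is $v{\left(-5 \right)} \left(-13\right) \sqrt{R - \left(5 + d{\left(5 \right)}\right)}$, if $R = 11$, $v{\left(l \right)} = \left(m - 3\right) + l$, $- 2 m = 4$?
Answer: $130 \sqrt{3} \approx 225.17$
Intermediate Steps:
$m = -2$ ($m = \left(- \frac{1}{2}\right) 4 = -2$)
$v{\left(l \right)} = -5 + l$ ($v{\left(l \right)} = \left(-2 - 3\right) + l = -5 + l$)
$v{\left(-5 \right)} \left(-13\right) \sqrt{R - \left(5 + d{\left(5 \right)}\right)} = \left(-5 - 5\right) \left(-13\right) \sqrt{11 - 8} = \left(-10\right) \left(-13\right) \sqrt{11 - 8} = 130 \sqrt{11 - 8} = 130 \sqrt{3}$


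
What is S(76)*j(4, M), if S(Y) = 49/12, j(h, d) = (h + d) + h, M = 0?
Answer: 98/3 ≈ 32.667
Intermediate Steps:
j(h, d) = d + 2*h (j(h, d) = (d + h) + h = d + 2*h)
S(Y) = 49/12 (S(Y) = 49*(1/12) = 49/12)
S(76)*j(4, M) = 49*(0 + 2*4)/12 = 49*(0 + 8)/12 = (49/12)*8 = 98/3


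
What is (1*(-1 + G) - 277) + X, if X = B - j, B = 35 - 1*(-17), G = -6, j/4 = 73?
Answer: -524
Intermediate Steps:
j = 292 (j = 4*73 = 292)
B = 52 (B = 35 + 17 = 52)
X = -240 (X = 52 - 1*292 = 52 - 292 = -240)
(1*(-1 + G) - 277) + X = (1*(-1 - 6) - 277) - 240 = (1*(-7) - 277) - 240 = (-7 - 277) - 240 = -284 - 240 = -524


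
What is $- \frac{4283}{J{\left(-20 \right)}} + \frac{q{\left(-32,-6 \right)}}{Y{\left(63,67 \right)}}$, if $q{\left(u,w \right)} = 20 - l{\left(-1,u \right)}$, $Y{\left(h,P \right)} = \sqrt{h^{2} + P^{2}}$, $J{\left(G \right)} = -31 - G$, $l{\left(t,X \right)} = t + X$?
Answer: $\frac{4283}{11} + \frac{53 \sqrt{8458}}{8458} \approx 389.94$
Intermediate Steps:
$l{\left(t,X \right)} = X + t$
$Y{\left(h,P \right)} = \sqrt{P^{2} + h^{2}}$
$q{\left(u,w \right)} = 21 - u$ ($q{\left(u,w \right)} = 20 - \left(u - 1\right) = 20 - \left(-1 + u\right) = 21 - u$)
$- \frac{4283}{J{\left(-20 \right)}} + \frac{q{\left(-32,-6 \right)}}{Y{\left(63,67 \right)}} = - \frac{4283}{-31 - -20} + \frac{21 - -32}{\sqrt{67^{2} + 63^{2}}} = - \frac{4283}{-31 + 20} + \frac{21 + 32}{\sqrt{4489 + 3969}} = - \frac{4283}{-11} + \frac{53}{\sqrt{8458}} = \left(-4283\right) \left(- \frac{1}{11}\right) + 53 \frac{\sqrt{8458}}{8458} = \frac{4283}{11} + \frac{53 \sqrt{8458}}{8458}$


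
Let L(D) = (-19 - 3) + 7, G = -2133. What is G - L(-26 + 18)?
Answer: -2118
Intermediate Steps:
L(D) = -15 (L(D) = -22 + 7 = -15)
G - L(-26 + 18) = -2133 - 1*(-15) = -2133 + 15 = -2118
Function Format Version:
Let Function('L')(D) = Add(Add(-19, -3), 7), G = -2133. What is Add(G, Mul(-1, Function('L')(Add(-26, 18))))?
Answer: -2118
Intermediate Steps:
Function('L')(D) = -15 (Function('L')(D) = Add(-22, 7) = -15)
Add(G, Mul(-1, Function('L')(Add(-26, 18)))) = Add(-2133, Mul(-1, -15)) = Add(-2133, 15) = -2118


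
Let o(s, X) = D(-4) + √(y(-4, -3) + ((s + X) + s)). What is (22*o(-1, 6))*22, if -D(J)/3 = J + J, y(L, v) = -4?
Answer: 11616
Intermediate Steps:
D(J) = -6*J (D(J) = -3*(J + J) = -6*J)
o(s, X) = 24 + √(-4 + X + 2*s) (o(s, X) = -6*(-4) + √(-4 + ((s + X) + s)) = 24 + √(-4 + ((X + s) + s)) = 24 + √(-4 + (X + 2*s)) = 24 + √(-4 + X + 2*s))
(22*o(-1, 6))*22 = (22*(24 + √(-4 + 6 + 2*(-1))))*22 = (22*(24 + √(-4 + 6 - 2)))*22 = (22*(24 + √0))*22 = (22*(24 + 0))*22 = (22*24)*22 = 528*22 = 11616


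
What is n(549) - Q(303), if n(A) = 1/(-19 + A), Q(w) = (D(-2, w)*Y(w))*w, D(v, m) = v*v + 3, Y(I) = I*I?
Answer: -103205251169/530 ≈ -1.9473e+8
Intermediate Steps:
Y(I) = I**2
D(v, m) = 3 + v**2 (D(v, m) = v**2 + 3 = 3 + v**2)
Q(w) = 7*w**3 (Q(w) = ((3 + (-2)**2)*w**2)*w = ((3 + 4)*w**2)*w = (7*w**2)*w = 7*w**3)
n(549) - Q(303) = 1/(-19 + 549) - 7*303**3 = 1/530 - 7*27818127 = 1/530 - 1*194726889 = 1/530 - 194726889 = -103205251169/530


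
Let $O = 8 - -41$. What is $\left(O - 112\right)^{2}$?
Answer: $3969$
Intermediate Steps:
$O = 49$ ($O = 8 + 41 = 49$)
$\left(O - 112\right)^{2} = \left(49 - 112\right)^{2} = \left(-63\right)^{2} = 3969$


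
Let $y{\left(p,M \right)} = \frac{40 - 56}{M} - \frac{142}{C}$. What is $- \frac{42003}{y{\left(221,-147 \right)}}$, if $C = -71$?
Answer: $- \frac{6174441}{310} \approx -19918.0$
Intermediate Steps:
$y{\left(p,M \right)} = 2 - \frac{16}{M}$ ($y{\left(p,M \right)} = \frac{40 - 56}{M} - \frac{142}{-71} = - \frac{16}{M} - -2 = - \frac{16}{M} + 2 = 2 - \frac{16}{M}$)
$- \frac{42003}{y{\left(221,-147 \right)}} = - \frac{42003}{2 - \frac{16}{-147}} = - \frac{42003}{2 - - \frac{16}{147}} = - \frac{42003}{2 + \frac{16}{147}} = - \frac{42003}{\frac{310}{147}} = \left(-42003\right) \frac{147}{310} = - \frac{6174441}{310}$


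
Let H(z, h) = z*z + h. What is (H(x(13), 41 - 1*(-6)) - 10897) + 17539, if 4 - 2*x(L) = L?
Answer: 26837/4 ≈ 6709.3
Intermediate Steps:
x(L) = 2 - L/2
H(z, h) = h + z² (H(z, h) = z² + h = h + z²)
(H(x(13), 41 - 1*(-6)) - 10897) + 17539 = (((41 - 1*(-6)) + (2 - ½*13)²) - 10897) + 17539 = (((41 + 6) + (2 - 13/2)²) - 10897) + 17539 = ((47 + (-9/2)²) - 10897) + 17539 = ((47 + 81/4) - 10897) + 17539 = (269/4 - 10897) + 17539 = -43319/4 + 17539 = 26837/4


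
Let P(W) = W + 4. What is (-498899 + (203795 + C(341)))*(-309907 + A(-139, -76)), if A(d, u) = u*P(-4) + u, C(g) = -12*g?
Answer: 92745673668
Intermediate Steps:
P(W) = 4 + W
A(d, u) = u (A(d, u) = u*(4 - 4) + u = u*0 + u = 0 + u = u)
(-498899 + (203795 + C(341)))*(-309907 + A(-139, -76)) = (-498899 + (203795 - 12*341))*(-309907 - 76) = (-498899 + (203795 - 4092))*(-309983) = (-498899 + 199703)*(-309983) = -299196*(-309983) = 92745673668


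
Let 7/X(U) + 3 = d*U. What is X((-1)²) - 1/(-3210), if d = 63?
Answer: 751/6420 ≈ 0.11698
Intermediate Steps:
X(U) = 7/(-3 + 63*U)
X((-1)²) - 1/(-3210) = 7/(3*(-1 + 21*(-1)²)) - 1/(-3210) = 7/(3*(-1 + 21*1)) - 1*(-1/3210) = 7/(3*(-1 + 21)) + 1/3210 = (7/3)/20 + 1/3210 = (7/3)*(1/20) + 1/3210 = 7/60 + 1/3210 = 751/6420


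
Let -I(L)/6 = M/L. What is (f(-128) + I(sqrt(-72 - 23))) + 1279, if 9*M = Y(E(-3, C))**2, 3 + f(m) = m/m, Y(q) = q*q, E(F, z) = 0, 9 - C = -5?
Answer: 1277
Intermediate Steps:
C = 14 (C = 9 - 1*(-5) = 9 + 5 = 14)
Y(q) = q**2
f(m) = -2 (f(m) = -3 + m/m = -3 + 1 = -2)
M = 0 (M = (0**2)**2/9 = (1/9)*0**2 = (1/9)*0 = 0)
I(L) = 0 (I(L) = -0/L = -6*0 = 0)
(f(-128) + I(sqrt(-72 - 23))) + 1279 = (-2 + 0) + 1279 = -2 + 1279 = 1277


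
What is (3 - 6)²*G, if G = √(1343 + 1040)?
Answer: 9*√2383 ≈ 439.34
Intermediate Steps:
G = √2383 ≈ 48.816
(3 - 6)²*G = (3 - 6)²*√2383 = (-3)²*√2383 = 9*√2383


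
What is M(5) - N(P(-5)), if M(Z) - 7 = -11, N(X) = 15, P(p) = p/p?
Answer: -19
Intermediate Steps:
P(p) = 1
M(Z) = -4 (M(Z) = 7 - 11 = -4)
M(5) - N(P(-5)) = -4 - 1*15 = -4 - 15 = -19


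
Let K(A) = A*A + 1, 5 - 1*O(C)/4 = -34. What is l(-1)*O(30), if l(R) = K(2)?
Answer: 780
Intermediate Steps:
O(C) = 156 (O(C) = 20 - 4*(-34) = 20 + 136 = 156)
K(A) = 1 + A² (K(A) = A² + 1 = 1 + A²)
l(R) = 5 (l(R) = 1 + 2² = 1 + 4 = 5)
l(-1)*O(30) = 5*156 = 780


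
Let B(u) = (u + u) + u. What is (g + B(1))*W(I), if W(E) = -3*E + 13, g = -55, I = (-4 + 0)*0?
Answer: -676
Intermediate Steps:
I = 0 (I = -4*0 = 0)
B(u) = 3*u (B(u) = 2*u + u = 3*u)
W(E) = 13 - 3*E
(g + B(1))*W(I) = (-55 + 3*1)*(13 - 3*0) = (-55 + 3)*(13 + 0) = -52*13 = -676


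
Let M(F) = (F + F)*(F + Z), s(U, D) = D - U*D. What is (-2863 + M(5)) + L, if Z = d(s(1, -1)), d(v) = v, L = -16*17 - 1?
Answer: -3086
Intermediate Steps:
s(U, D) = D - D*U
L = -273 (L = -272 - 1 = -273)
Z = 0 (Z = -(1 - 1*1) = -(1 - 1) = -1*0 = 0)
M(F) = 2*F² (M(F) = (F + F)*(F + 0) = (2*F)*F = 2*F²)
(-2863 + M(5)) + L = (-2863 + 2*5²) - 273 = (-2863 + 2*25) - 273 = (-2863 + 50) - 273 = -2813 - 273 = -3086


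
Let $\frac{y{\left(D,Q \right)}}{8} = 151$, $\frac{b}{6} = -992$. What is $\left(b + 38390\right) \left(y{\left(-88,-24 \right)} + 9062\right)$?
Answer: $333138260$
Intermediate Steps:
$b = -5952$ ($b = 6 \left(-992\right) = -5952$)
$y{\left(D,Q \right)} = 1208$ ($y{\left(D,Q \right)} = 8 \cdot 151 = 1208$)
$\left(b + 38390\right) \left(y{\left(-88,-24 \right)} + 9062\right) = \left(-5952 + 38390\right) \left(1208 + 9062\right) = 32438 \cdot 10270 = 333138260$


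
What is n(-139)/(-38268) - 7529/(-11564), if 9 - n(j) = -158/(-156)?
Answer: 5616534461/8629357464 ≈ 0.65086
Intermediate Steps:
n(j) = 623/78 (n(j) = 9 - (-158)/(-156) = 9 - (-158)*(-1)/156 = 9 - 1*79/78 = 9 - 79/78 = 623/78)
n(-139)/(-38268) - 7529/(-11564) = (623/78)/(-38268) - 7529/(-11564) = (623/78)*(-1/38268) - 7529*(-1/11564) = -623/2984904 + 7529/11564 = 5616534461/8629357464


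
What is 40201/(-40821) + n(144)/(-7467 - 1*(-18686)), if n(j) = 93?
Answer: -447218666/457970799 ≈ -0.97652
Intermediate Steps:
40201/(-40821) + n(144)/(-7467 - 1*(-18686)) = 40201/(-40821) + 93/(-7467 - 1*(-18686)) = 40201*(-1/40821) + 93/(-7467 + 18686) = -40201/40821 + 93/11219 = -447218666/457970799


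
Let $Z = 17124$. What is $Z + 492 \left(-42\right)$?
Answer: $-3540$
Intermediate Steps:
$Z + 492 \left(-42\right) = 17124 + 492 \left(-42\right) = 17124 - 20664 = -3540$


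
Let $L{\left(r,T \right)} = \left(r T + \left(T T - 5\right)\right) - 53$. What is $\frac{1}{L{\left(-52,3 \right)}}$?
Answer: $- \frac{1}{205} \approx -0.0048781$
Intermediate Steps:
$L{\left(r,T \right)} = -58 + T^{2} + T r$ ($L{\left(r,T \right)} = \left(T r + \left(T^{2} - 5\right)\right) - 53 = \left(T r + \left(-5 + T^{2}\right)\right) - 53 = \left(-5 + T^{2} + T r\right) - 53 = -58 + T^{2} + T r$)
$\frac{1}{L{\left(-52,3 \right)}} = \frac{1}{-58 + 3^{2} + 3 \left(-52\right)} = \frac{1}{-58 + 9 - 156} = \frac{1}{-205} = - \frac{1}{205}$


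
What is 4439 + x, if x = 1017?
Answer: 5456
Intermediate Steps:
4439 + x = 4439 + 1017 = 5456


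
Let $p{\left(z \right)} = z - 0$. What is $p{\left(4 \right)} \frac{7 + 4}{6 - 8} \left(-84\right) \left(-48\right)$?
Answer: $-88704$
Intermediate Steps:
$p{\left(z \right)} = z$ ($p{\left(z \right)} = z + 0 = z$)
$p{\left(4 \right)} \frac{7 + 4}{6 - 8} \left(-84\right) \left(-48\right) = 4 \frac{7 + 4}{6 - 8} \left(-84\right) \left(-48\right) = 4 \frac{11}{-2} \left(-84\right) \left(-48\right) = 4 \cdot 11 \left(- \frac{1}{2}\right) \left(-84\right) \left(-48\right) = 4 \left(- \frac{11}{2}\right) \left(-84\right) \left(-48\right) = \left(-22\right) \left(-84\right) \left(-48\right) = 1848 \left(-48\right) = -88704$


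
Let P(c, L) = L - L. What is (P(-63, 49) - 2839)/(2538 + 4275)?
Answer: -2839/6813 ≈ -0.41670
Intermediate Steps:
P(c, L) = 0
(P(-63, 49) - 2839)/(2538 + 4275) = (0 - 2839)/(2538 + 4275) = -2839/6813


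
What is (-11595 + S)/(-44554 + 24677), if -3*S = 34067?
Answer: 68852/59631 ≈ 1.1546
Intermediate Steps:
S = -34067/3 (S = -⅓*34067 = -34067/3 ≈ -11356.)
(-11595 + S)/(-44554 + 24677) = (-11595 - 34067/3)/(-44554 + 24677) = -68852/3/(-19877) = -68852/3*(-1/19877) = 68852/59631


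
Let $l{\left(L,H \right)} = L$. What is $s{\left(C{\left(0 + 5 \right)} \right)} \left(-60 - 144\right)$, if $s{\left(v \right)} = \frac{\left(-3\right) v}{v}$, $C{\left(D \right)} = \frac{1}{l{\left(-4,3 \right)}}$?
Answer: $612$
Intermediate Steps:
$C{\left(D \right)} = - \frac{1}{4}$ ($C{\left(D \right)} = \frac{1}{-4} = - \frac{1}{4}$)
$s{\left(v \right)} = -3$
$s{\left(C{\left(0 + 5 \right)} \right)} \left(-60 - 144\right) = - 3 \left(-60 - 144\right) = \left(-3\right) \left(-204\right) = 612$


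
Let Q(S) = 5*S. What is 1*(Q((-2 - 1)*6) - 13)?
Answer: -103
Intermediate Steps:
1*(Q((-2 - 1)*6) - 13) = 1*(5*((-2 - 1)*6) - 13) = 1*(5*(-3*6) - 13) = 1*(5*(-18) - 13) = 1*(-90 - 13) = 1*(-103) = -103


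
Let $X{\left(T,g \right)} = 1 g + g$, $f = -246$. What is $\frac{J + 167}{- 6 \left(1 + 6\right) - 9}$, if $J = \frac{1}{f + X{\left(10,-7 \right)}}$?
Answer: $- \frac{14473}{4420} \approx -3.2744$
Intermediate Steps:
$X{\left(T,g \right)} = 2 g$ ($X{\left(T,g \right)} = g + g = 2 g$)
$J = - \frac{1}{260}$ ($J = \frac{1}{-246 + 2 \left(-7\right)} = \frac{1}{-246 - 14} = \frac{1}{-260} = - \frac{1}{260} \approx -0.0038462$)
$\frac{J + 167}{- 6 \left(1 + 6\right) - 9} = \frac{- \frac{1}{260} + 167}{- 6 \left(1 + 6\right) - 9} = \frac{43419}{260 \left(\left(-6\right) 7 - 9\right)} = \frac{43419}{260 \left(-42 - 9\right)} = \frac{43419}{260 \left(-51\right)} = \frac{43419}{260} \left(- \frac{1}{51}\right) = - \frac{14473}{4420}$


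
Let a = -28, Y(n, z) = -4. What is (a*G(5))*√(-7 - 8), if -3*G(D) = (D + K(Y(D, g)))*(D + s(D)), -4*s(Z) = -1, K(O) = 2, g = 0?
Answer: 343*I*√15 ≈ 1328.4*I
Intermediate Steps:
s(Z) = ¼ (s(Z) = -¼*(-1) = ¼)
G(D) = -(2 + D)*(¼ + D)/3 (G(D) = -(D + 2)*(D + ¼)/3 = -(2 + D)*(¼ + D)/3)
(a*G(5))*√(-7 - 8) = (-28*(-⅙ - ¾*5 - ⅓*5²))*√(-7 - 8) = (-28*(-⅙ - 15/4 - ⅓*25))*√(-15) = (-28*(-⅙ - 15/4 - 25/3))*(I*√15) = (-28*(-49/4))*(I*√15) = 343*(I*√15) = 343*I*√15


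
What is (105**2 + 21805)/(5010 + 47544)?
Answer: 16415/26277 ≈ 0.62469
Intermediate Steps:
(105**2 + 21805)/(5010 + 47544) = (11025 + 21805)/52554 = 32830*(1/52554) = 16415/26277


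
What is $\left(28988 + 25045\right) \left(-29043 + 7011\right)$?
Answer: $-1190455056$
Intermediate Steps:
$\left(28988 + 25045\right) \left(-29043 + 7011\right) = 54033 \left(-22032\right) = -1190455056$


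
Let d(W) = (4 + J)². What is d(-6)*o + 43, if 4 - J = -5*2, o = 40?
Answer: 13003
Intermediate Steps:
J = 14 (J = 4 - (-5)*2 = 4 - 1*(-10) = 4 + 10 = 14)
d(W) = 324 (d(W) = (4 + 14)² = 18² = 324)
d(-6)*o + 43 = 324*40 + 43 = 12960 + 43 = 13003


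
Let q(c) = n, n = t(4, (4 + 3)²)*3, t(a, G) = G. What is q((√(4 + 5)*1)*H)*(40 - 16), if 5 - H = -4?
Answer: 3528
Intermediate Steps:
H = 9 (H = 5 - 1*(-4) = 5 + 4 = 9)
n = 147 (n = (4 + 3)²*3 = 7²*3 = 49*3 = 147)
q(c) = 147
q((√(4 + 5)*1)*H)*(40 - 16) = 147*(40 - 16) = 147*24 = 3528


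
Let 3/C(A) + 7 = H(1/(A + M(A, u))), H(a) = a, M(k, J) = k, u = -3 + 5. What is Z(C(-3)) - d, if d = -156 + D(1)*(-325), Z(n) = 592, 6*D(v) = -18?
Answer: -227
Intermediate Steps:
u = 2
D(v) = -3 (D(v) = (⅙)*(-18) = -3)
C(A) = 3/(-7 + 1/(2*A)) (C(A) = 3/(-7 + 1/(A + A)) = 3/(-7 + 1/(2*A)))
d = 819 (d = -156 - 3*(-325) = -156 + 975 = 819)
Z(C(-3)) - d = 592 - 1*819 = 592 - 819 = -227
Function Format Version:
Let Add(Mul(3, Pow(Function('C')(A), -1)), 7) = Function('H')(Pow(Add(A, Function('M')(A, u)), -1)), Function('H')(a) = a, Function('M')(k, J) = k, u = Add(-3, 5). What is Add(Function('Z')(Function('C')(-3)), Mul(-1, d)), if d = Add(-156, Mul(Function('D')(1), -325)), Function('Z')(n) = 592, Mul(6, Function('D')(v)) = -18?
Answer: -227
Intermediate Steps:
u = 2
Function('D')(v) = -3 (Function('D')(v) = Mul(Rational(1, 6), -18) = -3)
Function('C')(A) = Mul(3, Pow(Add(-7, Mul(Rational(1, 2), Pow(A, -1))), -1)) (Function('C')(A) = Mul(3, Pow(Add(-7, Pow(Add(A, A), -1)), -1)) = Mul(3, Pow(Add(-7, Pow(Mul(2, A), -1)), -1)) = Mul(3, Pow(Add(-7, Mul(Rational(1, 2), Pow(A, -1))), -1)))
d = 819 (d = Add(-156, Mul(-3, -325)) = Add(-156, 975) = 819)
Add(Function('Z')(Function('C')(-3)), Mul(-1, d)) = Add(592, Mul(-1, 819)) = Add(592, -819) = -227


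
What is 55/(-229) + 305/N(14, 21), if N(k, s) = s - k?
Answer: 69460/1603 ≈ 43.331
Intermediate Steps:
55/(-229) + 305/N(14, 21) = 55/(-229) + 305/(21 - 1*14) = 55*(-1/229) + 305/(21 - 14) = -55/229 + 305/7 = 69460/1603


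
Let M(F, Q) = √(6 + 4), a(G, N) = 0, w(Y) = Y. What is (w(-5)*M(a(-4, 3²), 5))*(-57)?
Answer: 285*√10 ≈ 901.25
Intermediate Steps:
M(F, Q) = √10
(w(-5)*M(a(-4, 3²), 5))*(-57) = -5*√10*(-57) = 285*√10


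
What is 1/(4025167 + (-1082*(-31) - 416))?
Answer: 1/4058293 ≈ 2.4641e-7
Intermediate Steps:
1/(4025167 + (-1082*(-31) - 416)) = 1/(4025167 + (33542 - 416)) = 1/(4025167 + 33126) = 1/4058293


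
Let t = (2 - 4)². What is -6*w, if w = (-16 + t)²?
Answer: -864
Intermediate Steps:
t = 4 (t = (-2)² = 4)
w = 144 (w = (-16 + 4)² = (-12)² = 144)
-6*w = -6*144 = -864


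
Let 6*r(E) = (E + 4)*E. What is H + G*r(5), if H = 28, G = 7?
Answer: 161/2 ≈ 80.500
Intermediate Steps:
r(E) = E*(4 + E)/6 (r(E) = ((E + 4)*E)/6 = ((4 + E)*E)/6 = (E*(4 + E))/6 = E*(4 + E)/6)
H + G*r(5) = 28 + 7*((⅙)*5*(4 + 5)) = 28 + 7*((⅙)*5*9) = 28 + 7*(15/2) = 28 + 105/2 = 161/2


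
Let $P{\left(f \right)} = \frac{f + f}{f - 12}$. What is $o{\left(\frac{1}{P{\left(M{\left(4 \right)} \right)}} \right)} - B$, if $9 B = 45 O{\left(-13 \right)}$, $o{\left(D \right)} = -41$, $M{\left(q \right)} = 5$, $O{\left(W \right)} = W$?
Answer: $24$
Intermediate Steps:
$P{\left(f \right)} = \frac{2 f}{-12 + f}$
$B = -65$ ($B = \frac{45 \left(-13\right)}{9} = \frac{1}{9} \left(-585\right) = -65$)
$o{\left(\frac{1}{P{\left(M{\left(4 \right)} \right)}} \right)} - B = -41 - -65 = -41 + 65 = 24$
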